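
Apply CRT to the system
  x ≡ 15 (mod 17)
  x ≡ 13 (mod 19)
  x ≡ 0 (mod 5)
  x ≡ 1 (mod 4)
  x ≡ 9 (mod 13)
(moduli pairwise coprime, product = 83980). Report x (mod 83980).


Product of moduli M = 17 · 19 · 5 · 4 · 13 = 83980.
Merge one congruence at a time:
  Start: x ≡ 15 (mod 17).
  Combine with x ≡ 13 (mod 19); new modulus lcm = 323.
    Write x = 15 + 17·t and substitute into x ≡ 13 (mod 19): 17·t ≡ 13 − 15 = -2 (mod 19).
    Reduce coefficients mod 19: 17·t ≡ 17 (mod 19).
    The inverse of 17 mod 19 is 9 (since 17·9 = 153 = 8·19 + 1), so t ≡ 9·17 = 153 ≡ 1 (mod 19).
    Then x = 15 + 17·1 = 32, valid modulo lcm(17, 19) = 323: x ≡ 32 (mod 323).
  Combine with x ≡ 0 (mod 5); new modulus lcm = 1615.
    Write x = 32 + 323·t and substitute into x ≡ 0 (mod 5): 323·t ≡ 0 − 32 = -32 (mod 5).
    Reduce coefficients mod 5: 3·t ≡ 3 (mod 5).
    The inverse of 3 mod 5 is 2 (since 3·2 = 6 = 1·5 + 1), so t ≡ 2·3 = 6 ≡ 1 (mod 5).
    Then x = 32 + 323·1 = 355, valid modulo lcm(323, 5) = 1615: x ≡ 355 (mod 1615).
  Combine with x ≡ 1 (mod 4); new modulus lcm = 6460.
    Write x = 355 + 1615·t and substitute into x ≡ 1 (mod 4): 1615·t ≡ 1 − 355 = -354 (mod 4).
    Reduce coefficients mod 4: 3·t ≡ 2 (mod 4).
    The inverse of 3 mod 4 is 3 (since 3·3 = 9 = 2·4 + 1), so t ≡ 3·2 = 6 ≡ 2 (mod 4).
    Then x = 355 + 1615·2 = 3585, valid modulo lcm(1615, 4) = 6460: x ≡ 3585 (mod 6460).
  Combine with x ≡ 9 (mod 13); new modulus lcm = 83980.
    Write x = 3585 + 6460·t and substitute into x ≡ 9 (mod 13): 6460·t ≡ 9 − 3585 = -3576 (mod 13).
    Reduce coefficients mod 13: 12·t ≡ 12 (mod 13).
    The inverse of 12 mod 13 is 12 (since 12·12 = 144 = 11·13 + 1), so t ≡ 12·12 = 144 ≡ 1 (mod 13).
    Then x = 3585 + 6460·1 = 10045, valid modulo lcm(6460, 13) = 83980: x ≡ 10045 (mod 83980).
Verify against each original: 10045 mod 17 = 15, 10045 mod 19 = 13, 10045 mod 5 = 0, 10045 mod 4 = 1, 10045 mod 13 = 9.

x ≡ 10045 (mod 83980).


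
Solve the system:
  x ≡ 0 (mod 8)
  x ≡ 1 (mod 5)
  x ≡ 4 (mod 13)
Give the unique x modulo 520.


Moduli 8, 5, 13 are pairwise coprime; by CRT there is a unique solution modulo M = 8 · 5 · 13 = 520.
Solve pairwise, accumulating the modulus:
  Start with x ≡ 0 (mod 8).
  Combine with x ≡ 1 (mod 5): since gcd(8, 5) = 1, we get a unique residue mod 40.
    Write x = 0 + 8·t and substitute into x ≡ 1 (mod 5): 8·t ≡ 1 − 0 = 1 (mod 5).
    Reduce coefficients mod 5: 3·t ≡ 1 (mod 5).
    The inverse of 3 mod 5 is 2 (since 3·2 = 6 = 1·5 + 1), so t ≡ 2·1 = 2 ≡ 2 (mod 5).
    Then x = 0 + 8·2 = 16, valid modulo lcm(8, 5) = 40: x ≡ 16 (mod 40).
  Combine with x ≡ 4 (mod 13): since gcd(40, 13) = 1, we get a unique residue mod 520.
    Write x = 16 + 40·t and substitute into x ≡ 4 (mod 13): 40·t ≡ 4 − 16 = -12 (mod 13).
    Reduce coefficients mod 13: 1·t ≡ 1 (mod 13).
    So t ≡ 1 (mod 13).
    Then x = 16 + 40·1 = 56, valid modulo lcm(40, 13) = 520: x ≡ 56 (mod 520).
Verify: 56 mod 8 = 0 ✓, 56 mod 5 = 1 ✓, 56 mod 13 = 4 ✓.

x ≡ 56 (mod 520).


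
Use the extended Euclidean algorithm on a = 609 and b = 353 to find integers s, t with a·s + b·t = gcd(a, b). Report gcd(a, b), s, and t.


Euclidean algorithm on (609, 353) — divide until remainder is 0:
  609 = 1 · 353 + 256
  353 = 1 · 256 + 97
  256 = 2 · 97 + 62
  97 = 1 · 62 + 35
  62 = 1 · 35 + 27
  35 = 1 · 27 + 8
  27 = 3 · 8 + 3
  8 = 2 · 3 + 2
  3 = 1 · 2 + 1
  2 = 2 · 1 + 0
gcd(609, 353) = 1.
Track Bezout coefficients alongside the remainders: start with r₀ = 609 = a·1 + b·0 (s = 1, t = 0) and r₁ = 353 = a·0 + b·1 (s = 0, t = 1); each new remainder r_{k+1} = r_{k-1} − q_k·r_k inherits s_{k+1} = s_{k-1} − q_k·s_k, t_{k+1} = t_{k-1} − q_k·t_k, so r_k = a·s_k + b·t_k at every step:
  q = 1: r = 256, s = 1 − 1·0 = 1, t = 0 − 1·1 = -1  (check: 609·1 + 353·(-1) = 256)
  q = 1: r = 97, s = 0 − 1·1 = -1, t = 1 − 1·(-1) = 2  (check: 609·(-1) + 353·2 = 97)
  q = 2: r = 62, s = 1 − 2·(-1) = 3, t = -1 − 2·2 = -5  (check: 609·3 + 353·(-5) = 62)
  q = 1: r = 35, s = -1 − 1·3 = -4, t = 2 − 1·(-5) = 7  (check: 609·(-4) + 353·7 = 35)
  q = 1: r = 27, s = 3 − 1·(-4) = 7, t = -5 − 1·7 = -12  (check: 609·7 + 353·(-12) = 27)
  q = 1: r = 8, s = -4 − 1·7 = -11, t = 7 − 1·(-12) = 19  (check: 609·(-11) + 353·19 = 8)
  q = 3: r = 3, s = 7 − 3·(-11) = 40, t = -12 − 3·19 = -69  (check: 609·40 + 353·(-69) = 3)
  q = 2: r = 2, s = -11 − 2·40 = -91, t = 19 − 2·(-69) = 157  (check: 609·(-91) + 353·157 = 2)
  q = 1: r = 1, s = 40 − 1·(-91) = 131, t = -69 − 1·157 = -226  (check: 609·131 + 353·(-226) = 1)
The row with r = 1 (the gcd) gives the Bezout coefficients s = 131, t = -226.
Result: 609 · (131) + 353 · (-226) = 1.

gcd(609, 353) = 1; s = 131, t = -226 (check: 609·131 + 353·(-226) = 1).


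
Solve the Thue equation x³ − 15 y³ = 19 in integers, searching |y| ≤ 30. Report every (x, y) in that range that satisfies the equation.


The equation is x³ - 15y³ = 19. For fixed y, x³ = 15·y³ + 19, so a solution requires the RHS to be a perfect cube.
Strategy: iterate y from -30 to 30, compute RHS = 15·y³ + 19, and check whether it is a (positive or negative) perfect cube.
Check small values of y:
  y = 0: RHS = 19 is not a perfect cube.
  y = 1: RHS = 34 is not a perfect cube.
  y = -1: RHS = 4 is not a perfect cube.
  y = 2: RHS = 139 is not a perfect cube.
  y = -2: RHS = -101 is not a perfect cube.
  y = 3: RHS = 424 is not a perfect cube.
  y = -3: RHS = -386 is not a perfect cube.
Continuing the search up to |y| = 30 finds no solutions either.
No (x, y) in the scanned range satisfies the equation.

No integer solutions with |y| ≤ 30.


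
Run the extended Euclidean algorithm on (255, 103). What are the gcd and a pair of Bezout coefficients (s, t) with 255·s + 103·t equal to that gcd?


Euclidean algorithm on (255, 103) — divide until remainder is 0:
  255 = 2 · 103 + 49
  103 = 2 · 49 + 5
  49 = 9 · 5 + 4
  5 = 1 · 4 + 1
  4 = 4 · 1 + 0
gcd(255, 103) = 1.
Track Bezout coefficients alongside the remainders: start with r₀ = 255 = a·1 + b·0 (s = 1, t = 0) and r₁ = 103 = a·0 + b·1 (s = 0, t = 1); each new remainder r_{k+1} = r_{k-1} − q_k·r_k inherits s_{k+1} = s_{k-1} − q_k·s_k, t_{k+1} = t_{k-1} − q_k·t_k, so r_k = a·s_k + b·t_k at every step:
  q = 2: r = 49, s = 1 − 2·0 = 1, t = 0 − 2·1 = -2  (check: 255·1 + 103·(-2) = 49)
  q = 2: r = 5, s = 0 − 2·1 = -2, t = 1 − 2·(-2) = 5  (check: 255·(-2) + 103·5 = 5)
  q = 9: r = 4, s = 1 − 9·(-2) = 19, t = -2 − 9·5 = -47  (check: 255·19 + 103·(-47) = 4)
  q = 1: r = 1, s = -2 − 1·19 = -21, t = 5 − 1·(-47) = 52  (check: 255·(-21) + 103·52 = 1)
The row with r = 1 (the gcd) gives the Bezout coefficients s = -21, t = 52.
Result: 255 · (-21) + 103 · (52) = 1.

gcd(255, 103) = 1; s = -21, t = 52 (check: 255·(-21) + 103·52 = 1).


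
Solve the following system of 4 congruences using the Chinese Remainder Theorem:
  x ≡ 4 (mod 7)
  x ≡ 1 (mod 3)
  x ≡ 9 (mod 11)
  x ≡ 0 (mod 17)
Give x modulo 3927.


Product of moduli M = 7 · 3 · 11 · 17 = 3927.
Merge one congruence at a time:
  Start: x ≡ 4 (mod 7).
  Combine with x ≡ 1 (mod 3); new modulus lcm = 21.
    Write x = 4 + 7·t and substitute into x ≡ 1 (mod 3): 7·t ≡ 1 − 4 = -3 (mod 3).
    Reduce coefficients mod 3: 1·t ≡ 0 (mod 3).
    So t ≡ 0 (mod 3).
    Then x = 4 + 7·0 = 4, valid modulo lcm(7, 3) = 21: x ≡ 4 (mod 21).
  Combine with x ≡ 9 (mod 11); new modulus lcm = 231.
    Write x = 4 + 21·t and substitute into x ≡ 9 (mod 11): 21·t ≡ 9 − 4 = 5 (mod 11).
    Reduce coefficients mod 11: 10·t ≡ 5 (mod 11).
    The inverse of 10 mod 11 is 10 (since 10·10 = 100 = 9·11 + 1), so t ≡ 10·5 = 50 ≡ 6 (mod 11).
    Then x = 4 + 21·6 = 130, valid modulo lcm(21, 11) = 231: x ≡ 130 (mod 231).
  Combine with x ≡ 0 (mod 17); new modulus lcm = 3927.
    Write x = 130 + 231·t and substitute into x ≡ 0 (mod 17): 231·t ≡ 0 − 130 = -130 (mod 17).
    Reduce coefficients mod 17: 10·t ≡ 6 (mod 17).
    The inverse of 10 mod 17 is 12 (since 10·12 = 120 = 7·17 + 1), so t ≡ 12·6 = 72 ≡ 4 (mod 17).
    Then x = 130 + 231·4 = 1054, valid modulo lcm(231, 17) = 3927: x ≡ 1054 (mod 3927).
Verify against each original: 1054 mod 7 = 4, 1054 mod 3 = 1, 1054 mod 11 = 9, 1054 mod 17 = 0.

x ≡ 1054 (mod 3927).


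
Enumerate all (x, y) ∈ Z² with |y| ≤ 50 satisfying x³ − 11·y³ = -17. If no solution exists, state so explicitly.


The equation is x³ - 11y³ = -17. For fixed y, x³ = 11·y³ − 17, so a solution requires the RHS to be a perfect cube.
Strategy: iterate y from -50 to 50, compute RHS = 11·y³ − 17, and check whether it is a (positive or negative) perfect cube.
Check small values of y:
  y = 0: RHS = -17 is not a perfect cube.
  y = 1: RHS = -6 is not a perfect cube.
  y = -1: RHS = -28 is not a perfect cube.
  y = 2: RHS = 71 is not a perfect cube.
  y = -2: RHS = -105 is not a perfect cube.
  y = 3: RHS = 280 is not a perfect cube.
  y = -3: RHS = -314 is not a perfect cube.
Continuing the search up to |y| = 50 finds no solutions either.
No (x, y) in the scanned range satisfies the equation.

No integer solutions with |y| ≤ 50.


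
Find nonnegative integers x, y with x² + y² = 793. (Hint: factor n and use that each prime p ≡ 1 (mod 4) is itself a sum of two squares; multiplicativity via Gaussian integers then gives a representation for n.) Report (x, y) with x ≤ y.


Step 1: Factor n = 793 = 13 · 61.
Step 2: Check the mod-4 condition on each prime factor: 13 ≡ 1 (mod 4), exponent 1; 61 ≡ 1 (mod 4), exponent 1.
All primes ≡ 3 (mod 4) appear to even exponent (or don't appear), so by the two-squares theorem n IS expressible as a sum of two squares.
Step 3: Build a representation. Here n = 13 · 61 is a product of primes ≡ 1 (mod 4). Each prime p ≡ 1 (mod 4) is itself a sum of two squares; find a² by testing p − a² for a perfect square:
  13: 13 − 1² = 12, 13 − 2² = 9 = 3² ⇒ 13 = 2² + 3².
  61: 61 − 1² = 60, 61 − 2² = 57, 61 − 3² = 52, 61 − 4² = 45, 61 − 5² = 36 = 6² ⇒ 61 = 5² + 6².
  Combine using the Brahmagupta–Fibonacci identity (a² + b²)(c² + d²) = (ac − bd)² + (ad + bc)² = (ac + bd)² + (ad − bc)²:
  13 · 61 = 793: from (2² + 3²)(5² + 6²), take (2·5 − 3·6, 2·6 + 3·5) = (10 − 18, 12 + 15) = (-8, 27); dropping signs (only squares matter) gives (8, 27); check 8² + 27² = 64 + 729 = 793 ✓.
Step 4: Order so x ≤ y and verify: 8² + 27² = 64 + 729 = 793 = n. ✓

n = 793 = 8² + 27² (one valid representation with x ≤ y).


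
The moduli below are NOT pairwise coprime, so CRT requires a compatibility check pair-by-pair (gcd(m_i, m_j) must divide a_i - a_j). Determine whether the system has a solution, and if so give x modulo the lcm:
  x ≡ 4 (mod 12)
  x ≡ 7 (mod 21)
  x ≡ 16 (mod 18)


Moduli 12, 21, 18 are not pairwise coprime, so CRT works modulo lcm(m_i) when all pairwise compatibility conditions hold.
Pairwise compatibility: gcd(m_i, m_j) must divide a_i - a_j for every pair.
Merge one congruence at a time:
  Start: x ≡ 4 (mod 12).
  Combine with x ≡ 7 (mod 21): gcd(12, 21) = 3; 7 - 4 = 3, which IS divisible by 3, so compatible.
    Write x = 4 + 12·t and substitute into x ≡ 7 (mod 21): 12·t ≡ 7 − 4 = 3 (mod 21).
    Divide the congruence (and modulus) by g = 3: 4·t ≡ 1 (mod 7).
    The inverse of 4 mod 7 is 2 (since 4·2 = 8 = 1·7 + 1), so t ≡ 2·1 = 2 ≡ 2 (mod 7).
    Then x = 4 + 12·2 = 28, valid modulo lcm(12, 21) = 84: x ≡ 28 (mod 84).
  Combine with x ≡ 16 (mod 18): gcd(84, 18) = 6; 16 - 28 = -12, which IS divisible by 6, so compatible.
    Write x = 28 + 84·t and substitute into x ≡ 16 (mod 18): 84·t ≡ 16 − 28 = -12 (mod 18).
    Divide the congruence (and modulus) by g = 6: 14·t ≡ -2 (mod 3).
    Reduce coefficients mod 3: 2·t ≡ 1 (mod 3).
    The inverse of 2 mod 3 is 2 (since 2·2 = 4 = 1·3 + 1), so t ≡ 2·1 = 2 ≡ 2 (mod 3).
    Then x = 28 + 84·2 = 196, valid modulo lcm(84, 18) = 252: x ≡ 196 (mod 252).
Verify: 196 mod 12 = 4, 196 mod 21 = 7, 196 mod 18 = 16.

x ≡ 196 (mod 252).


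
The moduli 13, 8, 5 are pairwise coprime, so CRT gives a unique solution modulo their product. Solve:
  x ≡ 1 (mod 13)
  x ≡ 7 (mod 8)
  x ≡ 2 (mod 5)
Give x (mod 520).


Moduli 13, 8, 5 are pairwise coprime; by CRT there is a unique solution modulo M = 13 · 8 · 5 = 520.
Solve pairwise, accumulating the modulus:
  Start with x ≡ 1 (mod 13).
  Combine with x ≡ 7 (mod 8): since gcd(13, 8) = 1, we get a unique residue mod 104.
    Write x = 1 + 13·t and substitute into x ≡ 7 (mod 8): 13·t ≡ 7 − 1 = 6 (mod 8).
    Reduce coefficients mod 8: 5·t ≡ 6 (mod 8).
    The inverse of 5 mod 8 is 5 (since 5·5 = 25 = 3·8 + 1), so t ≡ 5·6 = 30 ≡ 6 (mod 8).
    Then x = 1 + 13·6 = 79, valid modulo lcm(13, 8) = 104: x ≡ 79 (mod 104).
  Combine with x ≡ 2 (mod 5): since gcd(104, 5) = 1, we get a unique residue mod 520.
    Write x = 79 + 104·t and substitute into x ≡ 2 (mod 5): 104·t ≡ 2 − 79 = -77 (mod 5).
    Reduce coefficients mod 5: 4·t ≡ 3 (mod 5).
    The inverse of 4 mod 5 is 4 (since 4·4 = 16 = 3·5 + 1), so t ≡ 4·3 = 12 ≡ 2 (mod 5).
    Then x = 79 + 104·2 = 287, valid modulo lcm(104, 5) = 520: x ≡ 287 (mod 520).
Verify: 287 mod 13 = 1 ✓, 287 mod 8 = 7 ✓, 287 mod 5 = 2 ✓.

x ≡ 287 (mod 520).


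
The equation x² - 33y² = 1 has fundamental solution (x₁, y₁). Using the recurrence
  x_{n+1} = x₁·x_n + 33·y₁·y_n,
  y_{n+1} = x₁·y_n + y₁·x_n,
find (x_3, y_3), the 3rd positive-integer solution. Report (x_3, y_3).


Step 1: Find the fundamental solution (x₁, y₁) of x² - 33y² = 1.
  Expand √33 as a continued fraction. a₀ = ⌊√33⌋ = 5; iterate m_{k+1} = d_k·a_k − m_k, d_{k+1} = (33 − m_{k+1}²)/d_k, a_{k+1} = ⌊(a₀ + m_{k+1})/d_{k+1}⌋ (starting m₀ = 0, d₀ = 1), with convergents p_k = a_k·p_{k-1} + p_{k-2}, q_k = a_k·q_{k-1} + q_{k-2} (p₋₁ = 1, q₋₁ = 0):
  k = 0: a₀ = 5; p₀/q₀ = 5/1; p₀² − 33·q₀² = 25 − 33 = -8.
  k = 1: m = 5, d = 8, a = ⌊(5 + 5)/8⌋ = 1; p/q = (1·5 + 1)/(1·1 + 0) = 6/1; p² − 33·q² = 36 − 33 = 3.
  k = 2: m = 3, d = 3, a = ⌊(5 + 3)/3⌋ = 2; p/q = (2·6 + 5)/(2·1 + 1) = 17/3; p² − 33·q² = 289 − 297 = -8.
  k = 3: m = 3, d = 8, a = ⌊(5 + 3)/8⌋ = 1; p/q = (1·17 + 6)/(1·3 + 1) = 23/4; p² − 33·q² = 529 − 528 = 1.
  The first convergent with p² − 33·q² = 1 gives the fundamental solution (x₁, y₁) = (23, 4).
Step 2: Apply the recurrence (x_{n+1}, y_{n+1}) = (x₁x_n + 33y₁y_n, x₁y_n + y₁x_n) repeatedly.
  From (x_1, y_1) = (23, 4): x_2 = 23·23 + 33·4·4 = 1057; y_2 = 23·4 + 4·23 = 184.
  From (x_2, y_2) = (1057, 184): x_3 = 23·1057 + 33·4·184 = 48599; y_3 = 23·184 + 4·1057 = 8460.
Step 3: Verify x_3² - 33·y_3² = 2361862801 - 2361862800 = 1 (should be 1). ✓

(x_1, y_1) = (23, 4); (x_3, y_3) = (48599, 8460).


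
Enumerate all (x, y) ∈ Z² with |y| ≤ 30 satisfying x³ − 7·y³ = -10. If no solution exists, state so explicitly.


The equation is x³ - 7y³ = -10. For fixed y, x³ = 7·y³ − 10, so a solution requires the RHS to be a perfect cube.
Strategy: iterate y from -30 to 30, compute RHS = 7·y³ − 10, and check whether it is a (positive or negative) perfect cube.
Check small values of y:
  y = 0: RHS = -10 is not a perfect cube.
  y = 1: RHS = -3 is not a perfect cube.
  y = -1: RHS = -17 is not a perfect cube.
  y = 2: RHS = 46 is not a perfect cube.
  y = -2: RHS = -66 is not a perfect cube.
  y = 3: RHS = 179 is not a perfect cube.
  y = -3: RHS = -199 is not a perfect cube.
Continuing the search up to |y| = 30 finds no solutions either.
No (x, y) in the scanned range satisfies the equation.

No integer solutions with |y| ≤ 30.


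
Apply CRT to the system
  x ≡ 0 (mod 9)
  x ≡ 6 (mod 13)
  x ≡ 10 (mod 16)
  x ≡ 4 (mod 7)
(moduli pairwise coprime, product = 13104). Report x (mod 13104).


Product of moduli M = 9 · 13 · 16 · 7 = 13104.
Merge one congruence at a time:
  Start: x ≡ 0 (mod 9).
  Combine with x ≡ 6 (mod 13); new modulus lcm = 117.
    Write x = 0 + 9·t and substitute into x ≡ 6 (mod 13): 9·t ≡ 6 − 0 = 6 (mod 13).
    The inverse of 9 mod 13 is 3 (since 9·3 = 27 = 2·13 + 1), so t ≡ 3·6 = 18 ≡ 5 (mod 13).
    Then x = 0 + 9·5 = 45, valid modulo lcm(9, 13) = 117: x ≡ 45 (mod 117).
  Combine with x ≡ 10 (mod 16); new modulus lcm = 1872.
    Write x = 45 + 117·t and substitute into x ≡ 10 (mod 16): 117·t ≡ 10 − 45 = -35 (mod 16).
    Reduce coefficients mod 16: 5·t ≡ 13 (mod 16).
    The inverse of 5 mod 16 is 13 (since 5·13 = 65 = 4·16 + 1), so t ≡ 13·13 = 169 ≡ 9 (mod 16).
    Then x = 45 + 117·9 = 1098, valid modulo lcm(117, 16) = 1872: x ≡ 1098 (mod 1872).
  Combine with x ≡ 4 (mod 7); new modulus lcm = 13104.
    Write x = 1098 + 1872·t and substitute into x ≡ 4 (mod 7): 1872·t ≡ 4 − 1098 = -1094 (mod 7).
    Reduce coefficients mod 7: 3·t ≡ 5 (mod 7).
    The inverse of 3 mod 7 is 5 (since 3·5 = 15 = 2·7 + 1), so t ≡ 5·5 = 25 ≡ 4 (mod 7).
    Then x = 1098 + 1872·4 = 8586, valid modulo lcm(1872, 7) = 13104: x ≡ 8586 (mod 13104).
Verify against each original: 8586 mod 9 = 0, 8586 mod 13 = 6, 8586 mod 16 = 10, 8586 mod 7 = 4.

x ≡ 8586 (mod 13104).


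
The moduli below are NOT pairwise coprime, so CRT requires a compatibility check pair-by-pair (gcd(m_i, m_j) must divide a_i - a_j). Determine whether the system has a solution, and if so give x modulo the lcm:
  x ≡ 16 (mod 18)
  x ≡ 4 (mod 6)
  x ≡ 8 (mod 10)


Moduli 18, 6, 10 are not pairwise coprime, so CRT works modulo lcm(m_i) when all pairwise compatibility conditions hold.
Pairwise compatibility: gcd(m_i, m_j) must divide a_i - a_j for every pair.
Merge one congruence at a time:
  Start: x ≡ 16 (mod 18).
  Combine with x ≡ 4 (mod 6): gcd(18, 6) = 6; 4 - 16 = -12, which IS divisible by 6, so compatible.
    Write x = 16 + 18·t and substitute into x ≡ 4 (mod 6): 18·t ≡ 4 − 16 = -12 (mod 6).
    Divide the congruence (and modulus) by g = 6: 3·t ≡ -2 (mod 1).
    Modulo 1 every t works; take t = 0.
    Then x = 16 + 18·0 = 16, valid modulo lcm(18, 6) = 18: x ≡ 16 (mod 18).
  Combine with x ≡ 8 (mod 10): gcd(18, 10) = 2; 8 - 16 = -8, which IS divisible by 2, so compatible.
    Write x = 16 + 18·t and substitute into x ≡ 8 (mod 10): 18·t ≡ 8 − 16 = -8 (mod 10).
    Divide the congruence (and modulus) by g = 2: 9·t ≡ -4 (mod 5).
    Reduce coefficients mod 5: 4·t ≡ 1 (mod 5).
    The inverse of 4 mod 5 is 4 (since 4·4 = 16 = 3·5 + 1), so t ≡ 4·1 = 4 ≡ 4 (mod 5).
    Then x = 16 + 18·4 = 88, valid modulo lcm(18, 10) = 90: x ≡ 88 (mod 90).
Verify: 88 mod 18 = 16, 88 mod 6 = 4, 88 mod 10 = 8.

x ≡ 88 (mod 90).


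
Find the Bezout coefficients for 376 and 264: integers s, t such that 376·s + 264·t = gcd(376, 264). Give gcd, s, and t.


Euclidean algorithm on (376, 264) — divide until remainder is 0:
  376 = 1 · 264 + 112
  264 = 2 · 112 + 40
  112 = 2 · 40 + 32
  40 = 1 · 32 + 8
  32 = 4 · 8 + 0
gcd(376, 264) = 8.
Track Bezout coefficients alongside the remainders: start with r₀ = 376 = a·1 + b·0 (s = 1, t = 0) and r₁ = 264 = a·0 + b·1 (s = 0, t = 1); each new remainder r_{k+1} = r_{k-1} − q_k·r_k inherits s_{k+1} = s_{k-1} − q_k·s_k, t_{k+1} = t_{k-1} − q_k·t_k, so r_k = a·s_k + b·t_k at every step:
  q = 1: r = 112, s = 1 − 1·0 = 1, t = 0 − 1·1 = -1  (check: 376·1 + 264·(-1) = 112)
  q = 2: r = 40, s = 0 − 2·1 = -2, t = 1 − 2·(-1) = 3  (check: 376·(-2) + 264·3 = 40)
  q = 2: r = 32, s = 1 − 2·(-2) = 5, t = -1 − 2·3 = -7  (check: 376·5 + 264·(-7) = 32)
  q = 1: r = 8, s = -2 − 1·5 = -7, t = 3 − 1·(-7) = 10  (check: 376·(-7) + 264·10 = 8)
The row with r = 8 (the gcd) gives the Bezout coefficients s = -7, t = 10.
Result: 376 · (-7) + 264 · (10) = 8.

gcd(376, 264) = 8; s = -7, t = 10 (check: 376·(-7) + 264·10 = 8).


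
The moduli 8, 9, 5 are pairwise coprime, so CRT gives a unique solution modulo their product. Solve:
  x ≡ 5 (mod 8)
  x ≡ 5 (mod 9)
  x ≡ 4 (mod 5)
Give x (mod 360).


Moduli 8, 9, 5 are pairwise coprime; by CRT there is a unique solution modulo M = 8 · 9 · 5 = 360.
Solve pairwise, accumulating the modulus:
  Start with x ≡ 5 (mod 8).
  Combine with x ≡ 5 (mod 9): since gcd(8, 9) = 1, we get a unique residue mod 72.
    Write x = 5 + 8·t and substitute into x ≡ 5 (mod 9): 8·t ≡ 5 − 5 = 0 (mod 9).
    The inverse of 8 mod 9 is 8 (since 8·8 = 64 = 7·9 + 1), so t ≡ 8·0 = 0 ≡ 0 (mod 9).
    Then x = 5 + 8·0 = 5, valid modulo lcm(8, 9) = 72: x ≡ 5 (mod 72).
  Combine with x ≡ 4 (mod 5): since gcd(72, 5) = 1, we get a unique residue mod 360.
    Write x = 5 + 72·t and substitute into x ≡ 4 (mod 5): 72·t ≡ 4 − 5 = -1 (mod 5).
    Reduce coefficients mod 5: 2·t ≡ 4 (mod 5).
    The inverse of 2 mod 5 is 3 (since 2·3 = 6 = 1·5 + 1), so t ≡ 3·4 = 12 ≡ 2 (mod 5).
    Then x = 5 + 72·2 = 149, valid modulo lcm(72, 5) = 360: x ≡ 149 (mod 360).
Verify: 149 mod 8 = 5 ✓, 149 mod 9 = 5 ✓, 149 mod 5 = 4 ✓.

x ≡ 149 (mod 360).


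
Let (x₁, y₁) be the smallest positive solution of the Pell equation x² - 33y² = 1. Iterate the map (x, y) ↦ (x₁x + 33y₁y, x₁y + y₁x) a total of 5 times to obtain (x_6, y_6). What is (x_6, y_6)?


Step 1: Find the fundamental solution (x₁, y₁) of x² - 33y² = 1.
  Expand √33 as a continued fraction. a₀ = ⌊√33⌋ = 5; iterate m_{k+1} = d_k·a_k − m_k, d_{k+1} = (33 − m_{k+1}²)/d_k, a_{k+1} = ⌊(a₀ + m_{k+1})/d_{k+1}⌋ (starting m₀ = 0, d₀ = 1), with convergents p_k = a_k·p_{k-1} + p_{k-2}, q_k = a_k·q_{k-1} + q_{k-2} (p₋₁ = 1, q₋₁ = 0):
  k = 0: a₀ = 5; p₀/q₀ = 5/1; p₀² − 33·q₀² = 25 − 33 = -8.
  k = 1: m = 5, d = 8, a = ⌊(5 + 5)/8⌋ = 1; p/q = (1·5 + 1)/(1·1 + 0) = 6/1; p² − 33·q² = 36 − 33 = 3.
  k = 2: m = 3, d = 3, a = ⌊(5 + 3)/3⌋ = 2; p/q = (2·6 + 5)/(2·1 + 1) = 17/3; p² − 33·q² = 289 − 297 = -8.
  k = 3: m = 3, d = 8, a = ⌊(5 + 3)/8⌋ = 1; p/q = (1·17 + 6)/(1·3 + 1) = 23/4; p² − 33·q² = 529 − 528 = 1.
  The first convergent with p² − 33·q² = 1 gives the fundamental solution (x₁, y₁) = (23, 4).
Step 2: Apply the recurrence (x_{n+1}, y_{n+1}) = (x₁x_n + 33y₁y_n, x₁y_n + y₁x_n) repeatedly.
  From (x_1, y_1) = (23, 4): x_2 = 23·23 + 33·4·4 = 1057; y_2 = 23·4 + 4·23 = 184.
  From (x_2, y_2) = (1057, 184): x_3 = 23·1057 + 33·4·184 = 48599; y_3 = 23·184 + 4·1057 = 8460.
  From (x_3, y_3) = (48599, 8460): x_4 = 23·48599 + 33·4·8460 = 2234497; y_4 = 23·8460 + 4·48599 = 388976.
  From (x_4, y_4) = (2234497, 388976): x_5 = 23·2234497 + 33·4·388976 = 102738263; y_5 = 23·388976 + 4·2234497 = 17884436.
  From (x_5, y_5) = (102738263, 17884436): x_6 = 23·102738263 + 33·4·17884436 = 4723725601; y_6 = 23·17884436 + 4·102738263 = 822295080.
Step 3: Verify x_6² - 33·y_6² = 22313583553542811201 - 22313583553542811200 = 1 (should be 1). ✓

(x_1, y_1) = (23, 4); (x_6, y_6) = (4723725601, 822295080).


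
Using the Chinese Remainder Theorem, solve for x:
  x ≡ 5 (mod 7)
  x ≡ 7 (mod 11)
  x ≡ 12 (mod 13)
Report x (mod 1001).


Moduli 7, 11, 13 are pairwise coprime; by CRT there is a unique solution modulo M = 7 · 11 · 13 = 1001.
Solve pairwise, accumulating the modulus:
  Start with x ≡ 5 (mod 7).
  Combine with x ≡ 7 (mod 11): since gcd(7, 11) = 1, we get a unique residue mod 77.
    Write x = 5 + 7·t and substitute into x ≡ 7 (mod 11): 7·t ≡ 7 − 5 = 2 (mod 11).
    The inverse of 7 mod 11 is 8 (since 7·8 = 56 = 5·11 + 1), so t ≡ 8·2 = 16 ≡ 5 (mod 11).
    Then x = 5 + 7·5 = 40, valid modulo lcm(7, 11) = 77: x ≡ 40 (mod 77).
  Combine with x ≡ 12 (mod 13): since gcd(77, 13) = 1, we get a unique residue mod 1001.
    Write x = 40 + 77·t and substitute into x ≡ 12 (mod 13): 77·t ≡ 12 − 40 = -28 (mod 13).
    Reduce coefficients mod 13: 12·t ≡ 11 (mod 13).
    The inverse of 12 mod 13 is 12 (since 12·12 = 144 = 11·13 + 1), so t ≡ 12·11 = 132 ≡ 2 (mod 13).
    Then x = 40 + 77·2 = 194, valid modulo lcm(77, 13) = 1001: x ≡ 194 (mod 1001).
Verify: 194 mod 7 = 5 ✓, 194 mod 11 = 7 ✓, 194 mod 13 = 12 ✓.

x ≡ 194 (mod 1001).


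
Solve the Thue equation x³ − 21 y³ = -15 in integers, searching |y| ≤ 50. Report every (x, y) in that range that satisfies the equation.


The equation is x³ - 21y³ = -15. For fixed y, x³ = 21·y³ − 15, so a solution requires the RHS to be a perfect cube.
Strategy: iterate y from -50 to 50, compute RHS = 21·y³ − 15, and check whether it is a (positive or negative) perfect cube.
Check small values of y:
  y = 0: RHS = -15 is not a perfect cube.
  y = 1: RHS = 6 is not a perfect cube.
  y = -1: RHS = -36 is not a perfect cube.
  y = 2: RHS = 153 is not a perfect cube.
  y = -2: RHS = -183 is not a perfect cube.
  y = 3: RHS = 552 is not a perfect cube.
  y = -3: RHS = -582 is not a perfect cube.
Continuing the search up to |y| = 50 finds no solutions either.
No (x, y) in the scanned range satisfies the equation.

No integer solutions with |y| ≤ 50.


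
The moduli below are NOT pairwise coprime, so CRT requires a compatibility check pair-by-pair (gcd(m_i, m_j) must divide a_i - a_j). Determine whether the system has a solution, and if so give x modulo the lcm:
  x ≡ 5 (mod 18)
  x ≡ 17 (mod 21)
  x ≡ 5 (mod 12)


Moduli 18, 21, 12 are not pairwise coprime, so CRT works modulo lcm(m_i) when all pairwise compatibility conditions hold.
Pairwise compatibility: gcd(m_i, m_j) must divide a_i - a_j for every pair.
Merge one congruence at a time:
  Start: x ≡ 5 (mod 18).
  Combine with x ≡ 17 (mod 21): gcd(18, 21) = 3; 17 - 5 = 12, which IS divisible by 3, so compatible.
    Write x = 5 + 18·t and substitute into x ≡ 17 (mod 21): 18·t ≡ 17 − 5 = 12 (mod 21).
    Divide the congruence (and modulus) by g = 3: 6·t ≡ 4 (mod 7).
    The inverse of 6 mod 7 is 6 (since 6·6 = 36 = 5·7 + 1), so t ≡ 6·4 = 24 ≡ 3 (mod 7).
    Then x = 5 + 18·3 = 59, valid modulo lcm(18, 21) = 126: x ≡ 59 (mod 126).
  Combine with x ≡ 5 (mod 12): gcd(126, 12) = 6; 5 - 59 = -54, which IS divisible by 6, so compatible.
    Write x = 59 + 126·t and substitute into x ≡ 5 (mod 12): 126·t ≡ 5 − 59 = -54 (mod 12).
    Divide the congruence (and modulus) by g = 6: 21·t ≡ -9 (mod 2).
    Reduce coefficients mod 2: 1·t ≡ 1 (mod 2).
    So t ≡ 1 (mod 2).
    Then x = 59 + 126·1 = 185, valid modulo lcm(126, 12) = 252: x ≡ 185 (mod 252).
Verify: 185 mod 18 = 5, 185 mod 21 = 17, 185 mod 12 = 5.

x ≡ 185 (mod 252).


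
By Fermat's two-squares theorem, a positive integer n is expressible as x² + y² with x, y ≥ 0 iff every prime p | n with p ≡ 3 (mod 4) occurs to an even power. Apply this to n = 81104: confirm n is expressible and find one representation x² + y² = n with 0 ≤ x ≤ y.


Step 1: Factor n = 81104 = 2^4 · 37 · 137.
Step 2: Check the mod-4 condition on each prime factor: 2 = 2 (special); 37 ≡ 1 (mod 4), exponent 1; 137 ≡ 1 (mod 4), exponent 1.
All primes ≡ 3 (mod 4) appear to even exponent (or don't appear), so by the two-squares theorem n IS expressible as a sum of two squares.
Step 3: Build a representation. Group n = k² · m with k = 4 and m = 37 · 137 = 5069 (a product of primes ≡ 1 (mod 4)); a representation of m scales to one of n via (k·x)² + (k·y)² = k²(x² + y²). Each prime p ≡ 1 (mod 4) is itself a sum of two squares; find a² by testing p − a² for a perfect square:
  37: 37 − 1² = 36 = 6² ⇒ 37 = 1² + 6².
  137: 137 − 1² = 136, 137 − 2² = 133, 137 − 3² = 128, 137 − 4² = 121 = 11² ⇒ 137 = 4² + 11².
  Combine using the Brahmagupta–Fibonacci identity (a² + b²)(c² + d²) = (ac − bd)² + (ad + bc)² = (ac + bd)² + (ad − bc)²:
  37 · 137 = 5069: from (1² + 6²)(4² + 11²), take (1·4 − 6·11, 1·11 + 6·4) = (4 − 66, 11 + 24) = (-62, 35); dropping signs (only squares matter) gives (62, 35); check 62² + 35² = 3844 + 1225 = 5069 ✓.
  Scale by k = 4: (4·62, 4·35) = (248, 140).
Step 4: Order so x ≤ y and verify: 140² + 248² = 19600 + 61504 = 81104 = n. ✓

n = 81104 = 140² + 248² (one valid representation with x ≤ y).


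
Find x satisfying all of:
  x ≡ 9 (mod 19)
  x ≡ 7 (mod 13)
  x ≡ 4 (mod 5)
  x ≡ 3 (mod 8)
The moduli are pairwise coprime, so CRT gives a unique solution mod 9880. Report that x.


Product of moduli M = 19 · 13 · 5 · 8 = 9880.
Merge one congruence at a time:
  Start: x ≡ 9 (mod 19).
  Combine with x ≡ 7 (mod 13); new modulus lcm = 247.
    Write x = 9 + 19·t and substitute into x ≡ 7 (mod 13): 19·t ≡ 7 − 9 = -2 (mod 13).
    Reduce coefficients mod 13: 6·t ≡ 11 (mod 13).
    The inverse of 6 mod 13 is 11 (since 6·11 = 66 = 5·13 + 1), so t ≡ 11·11 = 121 ≡ 4 (mod 13).
    Then x = 9 + 19·4 = 85, valid modulo lcm(19, 13) = 247: x ≡ 85 (mod 247).
  Combine with x ≡ 4 (mod 5); new modulus lcm = 1235.
    Write x = 85 + 247·t and substitute into x ≡ 4 (mod 5): 247·t ≡ 4 − 85 = -81 (mod 5).
    Reduce coefficients mod 5: 2·t ≡ 4 (mod 5).
    The inverse of 2 mod 5 is 3 (since 2·3 = 6 = 1·5 + 1), so t ≡ 3·4 = 12 ≡ 2 (mod 5).
    Then x = 85 + 247·2 = 579, valid modulo lcm(247, 5) = 1235: x ≡ 579 (mod 1235).
  Combine with x ≡ 3 (mod 8); new modulus lcm = 9880.
    Write x = 579 + 1235·t and substitute into x ≡ 3 (mod 8): 1235·t ≡ 3 − 579 = -576 (mod 8).
    Reduce coefficients mod 8: 3·t ≡ 0 (mod 8).
    The inverse of 3 mod 8 is 3 (since 3·3 = 9 = 1·8 + 1), so t ≡ 3·0 = 0 ≡ 0 (mod 8).
    Then x = 579 + 1235·0 = 579, valid modulo lcm(1235, 8) = 9880: x ≡ 579 (mod 9880).
Verify against each original: 579 mod 19 = 9, 579 mod 13 = 7, 579 mod 5 = 4, 579 mod 8 = 3.

x ≡ 579 (mod 9880).


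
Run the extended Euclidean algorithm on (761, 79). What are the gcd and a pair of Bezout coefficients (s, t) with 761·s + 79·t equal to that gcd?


Euclidean algorithm on (761, 79) — divide until remainder is 0:
  761 = 9 · 79 + 50
  79 = 1 · 50 + 29
  50 = 1 · 29 + 21
  29 = 1 · 21 + 8
  21 = 2 · 8 + 5
  8 = 1 · 5 + 3
  5 = 1 · 3 + 2
  3 = 1 · 2 + 1
  2 = 2 · 1 + 0
gcd(761, 79) = 1.
Track Bezout coefficients alongside the remainders: start with r₀ = 761 = a·1 + b·0 (s = 1, t = 0) and r₁ = 79 = a·0 + b·1 (s = 0, t = 1); each new remainder r_{k+1} = r_{k-1} − q_k·r_k inherits s_{k+1} = s_{k-1} − q_k·s_k, t_{k+1} = t_{k-1} − q_k·t_k, so r_k = a·s_k + b·t_k at every step:
  q = 9: r = 50, s = 1 − 9·0 = 1, t = 0 − 9·1 = -9  (check: 761·1 + 79·(-9) = 50)
  q = 1: r = 29, s = 0 − 1·1 = -1, t = 1 − 1·(-9) = 10  (check: 761·(-1) + 79·10 = 29)
  q = 1: r = 21, s = 1 − 1·(-1) = 2, t = -9 − 1·10 = -19  (check: 761·2 + 79·(-19) = 21)
  q = 1: r = 8, s = -1 − 1·2 = -3, t = 10 − 1·(-19) = 29  (check: 761·(-3) + 79·29 = 8)
  q = 2: r = 5, s = 2 − 2·(-3) = 8, t = -19 − 2·29 = -77  (check: 761·8 + 79·(-77) = 5)
  q = 1: r = 3, s = -3 − 1·8 = -11, t = 29 − 1·(-77) = 106  (check: 761·(-11) + 79·106 = 3)
  q = 1: r = 2, s = 8 − 1·(-11) = 19, t = -77 − 1·106 = -183  (check: 761·19 + 79·(-183) = 2)
  q = 1: r = 1, s = -11 − 1·19 = -30, t = 106 − 1·(-183) = 289  (check: 761·(-30) + 79·289 = 1)
The row with r = 1 (the gcd) gives the Bezout coefficients s = -30, t = 289.
Result: 761 · (-30) + 79 · (289) = 1.

gcd(761, 79) = 1; s = -30, t = 289 (check: 761·(-30) + 79·289 = 1).


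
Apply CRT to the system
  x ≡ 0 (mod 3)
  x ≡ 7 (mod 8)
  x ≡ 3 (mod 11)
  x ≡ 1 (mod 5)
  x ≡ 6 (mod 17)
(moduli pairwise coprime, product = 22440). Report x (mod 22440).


Product of moduli M = 3 · 8 · 11 · 5 · 17 = 22440.
Merge one congruence at a time:
  Start: x ≡ 0 (mod 3).
  Combine with x ≡ 7 (mod 8); new modulus lcm = 24.
    Write x = 0 + 3·t and substitute into x ≡ 7 (mod 8): 3·t ≡ 7 − 0 = 7 (mod 8).
    The inverse of 3 mod 8 is 3 (since 3·3 = 9 = 1·8 + 1), so t ≡ 3·7 = 21 ≡ 5 (mod 8).
    Then x = 0 + 3·5 = 15, valid modulo lcm(3, 8) = 24: x ≡ 15 (mod 24).
  Combine with x ≡ 3 (mod 11); new modulus lcm = 264.
    Write x = 15 + 24·t and substitute into x ≡ 3 (mod 11): 24·t ≡ 3 − 15 = -12 (mod 11).
    Reduce coefficients mod 11: 2·t ≡ 10 (mod 11).
    The inverse of 2 mod 11 is 6 (since 2·6 = 12 = 1·11 + 1), so t ≡ 6·10 = 60 ≡ 5 (mod 11).
    Then x = 15 + 24·5 = 135, valid modulo lcm(24, 11) = 264: x ≡ 135 (mod 264).
  Combine with x ≡ 1 (mod 5); new modulus lcm = 1320.
    Write x = 135 + 264·t and substitute into x ≡ 1 (mod 5): 264·t ≡ 1 − 135 = -134 (mod 5).
    Reduce coefficients mod 5: 4·t ≡ 1 (mod 5).
    The inverse of 4 mod 5 is 4 (since 4·4 = 16 = 3·5 + 1), so t ≡ 4·1 = 4 ≡ 4 (mod 5).
    Then x = 135 + 264·4 = 1191, valid modulo lcm(264, 5) = 1320: x ≡ 1191 (mod 1320).
  Combine with x ≡ 6 (mod 17); new modulus lcm = 22440.
    Write x = 1191 + 1320·t and substitute into x ≡ 6 (mod 17): 1320·t ≡ 6 − 1191 = -1185 (mod 17).
    Reduce coefficients mod 17: 11·t ≡ 5 (mod 17).
    The inverse of 11 mod 17 is 14 (since 11·14 = 154 = 9·17 + 1), so t ≡ 14·5 = 70 ≡ 2 (mod 17).
    Then x = 1191 + 1320·2 = 3831, valid modulo lcm(1320, 17) = 22440: x ≡ 3831 (mod 22440).
Verify against each original: 3831 mod 3 = 0, 3831 mod 8 = 7, 3831 mod 11 = 3, 3831 mod 5 = 1, 3831 mod 17 = 6.

x ≡ 3831 (mod 22440).


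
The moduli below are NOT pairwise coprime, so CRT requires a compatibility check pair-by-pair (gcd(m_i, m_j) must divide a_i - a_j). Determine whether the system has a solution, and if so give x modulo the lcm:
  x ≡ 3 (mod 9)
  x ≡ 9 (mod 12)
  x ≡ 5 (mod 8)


Moduli 9, 12, 8 are not pairwise coprime, so CRT works modulo lcm(m_i) when all pairwise compatibility conditions hold.
Pairwise compatibility: gcd(m_i, m_j) must divide a_i - a_j for every pair.
Merge one congruence at a time:
  Start: x ≡ 3 (mod 9).
  Combine with x ≡ 9 (mod 12): gcd(9, 12) = 3; 9 - 3 = 6, which IS divisible by 3, so compatible.
    Write x = 3 + 9·t and substitute into x ≡ 9 (mod 12): 9·t ≡ 9 − 3 = 6 (mod 12).
    Divide the congruence (and modulus) by g = 3: 3·t ≡ 2 (mod 4).
    The inverse of 3 mod 4 is 3 (since 3·3 = 9 = 2·4 + 1), so t ≡ 3·2 = 6 ≡ 2 (mod 4).
    Then x = 3 + 9·2 = 21, valid modulo lcm(9, 12) = 36: x ≡ 21 (mod 36).
  Combine with x ≡ 5 (mod 8): gcd(36, 8) = 4; 5 - 21 = -16, which IS divisible by 4, so compatible.
    Write x = 21 + 36·t and substitute into x ≡ 5 (mod 8): 36·t ≡ 5 − 21 = -16 (mod 8).
    Divide the congruence (and modulus) by g = 4: 9·t ≡ -4 (mod 2).
    Reduce coefficients mod 2: 1·t ≡ 0 (mod 2).
    So t ≡ 0 (mod 2).
    Then x = 21 + 36·0 = 21, valid modulo lcm(36, 8) = 72: x ≡ 21 (mod 72).
Verify: 21 mod 9 = 3, 21 mod 12 = 9, 21 mod 8 = 5.

x ≡ 21 (mod 72).


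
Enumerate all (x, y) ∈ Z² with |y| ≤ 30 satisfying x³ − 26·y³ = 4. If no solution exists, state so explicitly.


The equation is x³ - 26y³ = 4. For fixed y, x³ = 26·y³ + 4, so a solution requires the RHS to be a perfect cube.
Strategy: iterate y from -30 to 30, compute RHS = 26·y³ + 4, and check whether it is a (positive or negative) perfect cube.
Check small values of y:
  y = 0: RHS = 4 is not a perfect cube.
  y = 1: RHS = 30 is not a perfect cube.
  y = -1: RHS = -22 is not a perfect cube.
  y = 2: RHS = 212 is not a perfect cube.
  y = -2: RHS = -204 is not a perfect cube.
  y = 3: RHS = 706 is not a perfect cube.
  y = -3: RHS = -698 is not a perfect cube.
Continuing the search up to |y| = 30 finds no solutions either.
No (x, y) in the scanned range satisfies the equation.

No integer solutions with |y| ≤ 30.


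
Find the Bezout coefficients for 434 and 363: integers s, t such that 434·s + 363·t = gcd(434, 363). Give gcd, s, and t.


Euclidean algorithm on (434, 363) — divide until remainder is 0:
  434 = 1 · 363 + 71
  363 = 5 · 71 + 8
  71 = 8 · 8 + 7
  8 = 1 · 7 + 1
  7 = 7 · 1 + 0
gcd(434, 363) = 1.
Track Bezout coefficients alongside the remainders: start with r₀ = 434 = a·1 + b·0 (s = 1, t = 0) and r₁ = 363 = a·0 + b·1 (s = 0, t = 1); each new remainder r_{k+1} = r_{k-1} − q_k·r_k inherits s_{k+1} = s_{k-1} − q_k·s_k, t_{k+1} = t_{k-1} − q_k·t_k, so r_k = a·s_k + b·t_k at every step:
  q = 1: r = 71, s = 1 − 1·0 = 1, t = 0 − 1·1 = -1  (check: 434·1 + 363·(-1) = 71)
  q = 5: r = 8, s = 0 − 5·1 = -5, t = 1 − 5·(-1) = 6  (check: 434·(-5) + 363·6 = 8)
  q = 8: r = 7, s = 1 − 8·(-5) = 41, t = -1 − 8·6 = -49  (check: 434·41 + 363·(-49) = 7)
  q = 1: r = 1, s = -5 − 1·41 = -46, t = 6 − 1·(-49) = 55  (check: 434·(-46) + 363·55 = 1)
The row with r = 1 (the gcd) gives the Bezout coefficients s = -46, t = 55.
Result: 434 · (-46) + 363 · (55) = 1.

gcd(434, 363) = 1; s = -46, t = 55 (check: 434·(-46) + 363·55 = 1).


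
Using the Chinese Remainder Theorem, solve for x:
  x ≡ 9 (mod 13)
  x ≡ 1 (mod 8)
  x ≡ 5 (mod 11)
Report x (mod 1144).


Moduli 13, 8, 11 are pairwise coprime; by CRT there is a unique solution modulo M = 13 · 8 · 11 = 1144.
Solve pairwise, accumulating the modulus:
  Start with x ≡ 9 (mod 13).
  Combine with x ≡ 1 (mod 8): since gcd(13, 8) = 1, we get a unique residue mod 104.
    Write x = 9 + 13·t and substitute into x ≡ 1 (mod 8): 13·t ≡ 1 − 9 = -8 (mod 8).
    Reduce coefficients mod 8: 5·t ≡ 0 (mod 8).
    The inverse of 5 mod 8 is 5 (since 5·5 = 25 = 3·8 + 1), so t ≡ 5·0 = 0 ≡ 0 (mod 8).
    Then x = 9 + 13·0 = 9, valid modulo lcm(13, 8) = 104: x ≡ 9 (mod 104).
  Combine with x ≡ 5 (mod 11): since gcd(104, 11) = 1, we get a unique residue mod 1144.
    Write x = 9 + 104·t and substitute into x ≡ 5 (mod 11): 104·t ≡ 5 − 9 = -4 (mod 11).
    Reduce coefficients mod 11: 5·t ≡ 7 (mod 11).
    The inverse of 5 mod 11 is 9 (since 5·9 = 45 = 4·11 + 1), so t ≡ 9·7 = 63 ≡ 8 (mod 11).
    Then x = 9 + 104·8 = 841, valid modulo lcm(104, 11) = 1144: x ≡ 841 (mod 1144).
Verify: 841 mod 13 = 9 ✓, 841 mod 8 = 1 ✓, 841 mod 11 = 5 ✓.

x ≡ 841 (mod 1144).


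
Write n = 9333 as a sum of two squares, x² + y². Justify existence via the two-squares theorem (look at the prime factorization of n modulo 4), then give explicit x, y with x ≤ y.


Step 1: Factor n = 9333 = 3^2 · 17 · 61.
Step 2: Check the mod-4 condition on each prime factor: 3 ≡ 3 (mod 4), exponent 2 (must be even); 17 ≡ 1 (mod 4), exponent 1; 61 ≡ 1 (mod 4), exponent 1.
All primes ≡ 3 (mod 4) appear to even exponent (or don't appear), so by the two-squares theorem n IS expressible as a sum of two squares.
Step 3: Build a representation. Group n = k² · m with k = 3 and m = 17 · 61 = 1037 (a product of primes ≡ 1 (mod 4)); a representation of m scales to one of n via (k·x)² + (k·y)² = k²(x² + y²). Each prime p ≡ 1 (mod 4) is itself a sum of two squares; find a² by testing p − a² for a perfect square:
  17: 17 − 1² = 16 = 4² ⇒ 17 = 1² + 4².
  61: 61 − 1² = 60, 61 − 2² = 57, 61 − 3² = 52, 61 − 4² = 45, 61 − 5² = 36 = 6² ⇒ 61 = 5² + 6².
  Combine using the Brahmagupta–Fibonacci identity (a² + b²)(c² + d²) = (ac − bd)² + (ad + bc)² = (ac + bd)² + (ad − bc)²:
  17 · 61 = 1037: from (1² + 4²)(5² + 6²), take (1·5 − 4·6, 1·6 + 4·5) = (5 − 24, 6 + 20) = (-19, 26); dropping signs (only squares matter) gives (19, 26); check 19² + 26² = 361 + 676 = 1037 ✓.
  Scale by k = 3: (3·19, 3·26) = (57, 78).
Step 4: Order so x ≤ y and verify: 57² + 78² = 3249 + 6084 = 9333 = n. ✓

n = 9333 = 57² + 78² (one valid representation with x ≤ y).


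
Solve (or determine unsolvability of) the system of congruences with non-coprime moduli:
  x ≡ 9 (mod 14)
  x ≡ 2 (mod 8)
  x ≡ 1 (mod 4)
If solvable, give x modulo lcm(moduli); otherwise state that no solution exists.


Moduli 14, 8, 4 are not pairwise coprime, so CRT works modulo lcm(m_i) when all pairwise compatibility conditions hold.
Pairwise compatibility: gcd(m_i, m_j) must divide a_i - a_j for every pair.
Merge one congruence at a time:
  Start: x ≡ 9 (mod 14).
  Combine with x ≡ 2 (mod 8): gcd(14, 8) = 2, and 2 - 9 = -7 is NOT divisible by 2.
    ⇒ system is inconsistent (no integer solution).

No solution (the system is inconsistent).
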